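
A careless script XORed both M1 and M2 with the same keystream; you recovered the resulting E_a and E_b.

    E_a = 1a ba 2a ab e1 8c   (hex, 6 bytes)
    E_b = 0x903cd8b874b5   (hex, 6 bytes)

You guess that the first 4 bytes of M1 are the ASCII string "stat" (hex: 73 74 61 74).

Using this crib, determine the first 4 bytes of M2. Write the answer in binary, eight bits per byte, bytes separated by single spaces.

11111001 11110010 10010011 01100111

First, E_a ⊕ E_b = (M1 ⊕ K) ⊕ (M2 ⊕ K) = M1 ⊕ M2, so the key drops out. Then M2 = (M1 ⊕ M2) ⊕ M1 over the first 4 bytes.
byte 0: (1a ^ 90) ^ 73 = 8a ^ 73 = f9
byte 1: (ba ^ 3c) ^ 74 = 86 ^ 74 = f2
byte 2: (2a ^ d8) ^ 61 = f2 ^ 61 = 93
byte 3: (ab ^ b8) ^ 74 = 13 ^ 74 = 67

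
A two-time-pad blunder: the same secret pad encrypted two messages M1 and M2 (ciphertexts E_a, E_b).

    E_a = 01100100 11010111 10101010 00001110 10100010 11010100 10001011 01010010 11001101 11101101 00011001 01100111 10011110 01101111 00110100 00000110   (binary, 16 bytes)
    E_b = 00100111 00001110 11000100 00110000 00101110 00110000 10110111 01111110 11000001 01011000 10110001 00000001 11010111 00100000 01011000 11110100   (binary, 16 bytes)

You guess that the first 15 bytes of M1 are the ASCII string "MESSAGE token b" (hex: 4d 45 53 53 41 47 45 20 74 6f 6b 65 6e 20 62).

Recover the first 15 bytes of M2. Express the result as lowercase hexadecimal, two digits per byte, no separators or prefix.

First, E_a ⊕ E_b = (M1 ⊕ K) ⊕ (M2 ⊕ K) = M1 ⊕ M2, so the key drops out. Then M2 = (M1 ⊕ M2) ⊕ M1 over the first 15 bytes.
byte 0: (64 ⊕ 27) ⊕ 4d = 43 ⊕ 4d = 0e
byte 1: (d7 ⊕ 0e) ⊕ 45 = d9 ⊕ 45 = 9c
byte 2: (aa ⊕ c4) ⊕ 53 = 6e ⊕ 53 = 3d
byte 3: (0e ⊕ 30) ⊕ 53 = 3e ⊕ 53 = 6d
byte 4: (a2 ⊕ 2e) ⊕ 41 = 8c ⊕ 41 = cd
byte 5: (d4 ⊕ 30) ⊕ 47 = e4 ⊕ 47 = a3
byte 6: (8b ⊕ b7) ⊕ 45 = 3c ⊕ 45 = 79
byte 7: (52 ⊕ 7e) ⊕ 20 = 2c ⊕ 20 = 0c
byte 8: (cd ⊕ c1) ⊕ 74 = 0c ⊕ 74 = 78
byte 9: (ed ⊕ 58) ⊕ 6f = b5 ⊕ 6f = da
byte 10: (19 ⊕ b1) ⊕ 6b = a8 ⊕ 6b = c3
byte 11: (67 ⊕ 01) ⊕ 65 = 66 ⊕ 65 = 03
byte 12: (9e ⊕ d7) ⊕ 6e = 49 ⊕ 6e = 27
byte 13: (6f ⊕ 20) ⊕ 20 = 4f ⊕ 20 = 6f
byte 14: (34 ⊕ 58) ⊕ 62 = 6c ⊕ 62 = 0e

0e9c3d6dcda3790c78dac303276f0e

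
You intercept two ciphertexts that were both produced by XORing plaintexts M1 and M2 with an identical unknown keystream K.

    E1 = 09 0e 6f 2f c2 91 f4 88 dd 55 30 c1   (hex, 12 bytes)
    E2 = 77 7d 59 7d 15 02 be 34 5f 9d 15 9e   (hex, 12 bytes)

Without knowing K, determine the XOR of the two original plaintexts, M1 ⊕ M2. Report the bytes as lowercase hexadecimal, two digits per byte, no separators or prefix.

E1 ⊕ E2 = (M1 ⊕ K) ⊕ (M2 ⊕ K) = M1 ⊕ M2 — the shared key cancels under XOR.
09 ⊕ 77 = 7e
0e ⊕ 7d = 73
6f ⊕ 59 = 36
2f ⊕ 7d = 52
c2 ⊕ 15 = d7
91 ⊕ 02 = 93
f4 ⊕ be = 4a
88 ⊕ 34 = bc
dd ⊕ 5f = 82
55 ⊕ 9d = c8
30 ⊕ 15 = 25
c1 ⊕ 9e = 5f

7e733652d7934abc82c8255f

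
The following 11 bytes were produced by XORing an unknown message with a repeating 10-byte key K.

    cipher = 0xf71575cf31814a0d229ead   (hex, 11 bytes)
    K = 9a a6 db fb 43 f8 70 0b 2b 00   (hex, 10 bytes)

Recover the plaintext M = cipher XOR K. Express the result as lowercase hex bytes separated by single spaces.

6d b3 ae 34 72 79 3a 06 09 9e 37

The 10-byte key repeats, so the effective keystream is 9a a6 db fb 43 f8 70 0b 2b 00 9a.
byte 0: f7 xor 9a = 6d
byte 1: 15 xor a6 = b3
byte 2: 75 xor db = ae
byte 3: cf xor fb = 34
byte 4: 31 xor 43 = 72
byte 5: 81 xor f8 = 79
byte 6: 4a xor 70 = 3a
byte 7: 0d xor 0b = 06
byte 8: 22 xor 2b = 09
byte 9: 9e xor 00 = 9e
byte 10: ad xor 9a = 37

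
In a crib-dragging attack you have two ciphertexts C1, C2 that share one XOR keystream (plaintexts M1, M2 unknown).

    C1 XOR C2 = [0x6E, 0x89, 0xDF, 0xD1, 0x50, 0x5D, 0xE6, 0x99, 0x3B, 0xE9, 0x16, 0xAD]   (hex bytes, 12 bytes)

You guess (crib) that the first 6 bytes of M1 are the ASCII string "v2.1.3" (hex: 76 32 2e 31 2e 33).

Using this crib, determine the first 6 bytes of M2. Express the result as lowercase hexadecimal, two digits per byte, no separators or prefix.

Since C1 ⊕ C2 = M1 ⊕ M2, XORing with the guessed M1 bytes yields the corresponding M2 bytes: M2 = (C1 ⊕ C2) ⊕ M1.
6e XOR 76 = 18
89 XOR 32 = bb
df XOR 2e = f1
d1 XOR 31 = e0
50 XOR 2e = 7e
5d XOR 33 = 6e

18bbf1e07e6e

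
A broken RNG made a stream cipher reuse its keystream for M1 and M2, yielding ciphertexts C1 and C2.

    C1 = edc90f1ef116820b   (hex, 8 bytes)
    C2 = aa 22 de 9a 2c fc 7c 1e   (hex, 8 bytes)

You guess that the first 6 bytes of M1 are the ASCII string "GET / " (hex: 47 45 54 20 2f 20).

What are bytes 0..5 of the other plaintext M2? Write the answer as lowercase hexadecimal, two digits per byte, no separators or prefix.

First, C1 ⊕ C2 = (M1 ⊕ K) ⊕ (M2 ⊕ K) = M1 ⊕ M2, so the key drops out. Then M2 = (M1 ⊕ M2) ⊕ M1 over the first 6 bytes.
byte 0: (ed ^ aa) ^ 47 = 47 ^ 47 = 00
byte 1: (c9 ^ 22) ^ 45 = eb ^ 45 = ae
byte 2: (0f ^ de) ^ 54 = d1 ^ 54 = 85
byte 3: (1e ^ 9a) ^ 20 = 84 ^ 20 = a4
byte 4: (f1 ^ 2c) ^ 2f = dd ^ 2f = f2
byte 5: (16 ^ fc) ^ 20 = ea ^ 20 = ca

00ae85a4f2ca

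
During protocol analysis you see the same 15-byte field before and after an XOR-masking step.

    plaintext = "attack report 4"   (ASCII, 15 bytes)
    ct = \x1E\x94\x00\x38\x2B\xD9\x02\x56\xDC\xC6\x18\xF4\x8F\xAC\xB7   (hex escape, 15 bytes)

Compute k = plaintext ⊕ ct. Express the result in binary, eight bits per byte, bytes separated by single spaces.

01111111 11100000 01110100 01011001 01001000 10110010 00100010 00100100 10111001 10110110 01110111 10000110 11111011 10001100 10000011

Since ct = plaintext ⊕ k, XORing both sides with plaintext gives k = plaintext ⊕ ct.
 97 XOR  30 = 127
116 XOR 148 = 224
116 XOR   0 = 116
 97 XOR  56 =  89
 99 XOR  43 =  72
107 XOR 217 = 178
 32 XOR   2 =  34
114 XOR  86 =  36
101 XOR 220 = 185
112 XOR 198 = 182
111 XOR  24 = 119
114 XOR 244 = 134
116 XOR 143 = 251
 32 XOR 172 = 140
 52 XOR 183 = 131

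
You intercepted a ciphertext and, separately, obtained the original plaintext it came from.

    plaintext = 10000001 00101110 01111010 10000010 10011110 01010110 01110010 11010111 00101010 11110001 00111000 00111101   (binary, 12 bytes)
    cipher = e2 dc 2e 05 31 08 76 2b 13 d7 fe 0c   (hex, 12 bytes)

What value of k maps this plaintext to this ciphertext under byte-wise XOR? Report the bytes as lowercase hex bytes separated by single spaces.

63 f2 54 87 af 5e 04 fc 39 26 c6 31

Since cipher = plaintext ⊕ k, XORing both sides with plaintext gives k = plaintext ⊕ cipher.
byte 0: 81 xor e2 = 63
byte 1: 2e xor dc = f2
byte 2: 7a xor 2e = 54
byte 3: 82 xor 05 = 87
byte 4: 9e xor 31 = af
byte 5: 56 xor 08 = 5e
byte 6: 72 xor 76 = 04
byte 7: d7 xor 2b = fc
byte 8: 2a xor 13 = 39
byte 9: f1 xor d7 = 26
byte 10: 38 xor fe = c6
byte 11: 3d xor 0c = 31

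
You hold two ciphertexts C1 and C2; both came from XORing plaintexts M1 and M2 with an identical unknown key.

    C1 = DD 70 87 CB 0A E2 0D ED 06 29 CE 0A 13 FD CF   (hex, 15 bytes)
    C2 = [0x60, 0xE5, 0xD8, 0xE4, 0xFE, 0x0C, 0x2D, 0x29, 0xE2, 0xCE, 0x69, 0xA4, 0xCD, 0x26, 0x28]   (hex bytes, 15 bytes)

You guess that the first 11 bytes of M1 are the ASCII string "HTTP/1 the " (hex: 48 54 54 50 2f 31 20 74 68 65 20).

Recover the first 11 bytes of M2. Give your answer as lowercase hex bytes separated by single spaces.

f5 c1 0b 7f db df 00 b0 8c 82 87

First, C1 ⊕ C2 = (M1 ⊕ K) ⊕ (M2 ⊕ K) = M1 ⊕ M2, so the key drops out. Then M2 = (M1 ⊕ M2) ⊕ M1 over the first 11 bytes.
byte 0: (dd xor 60) xor 48 = bd xor 48 = f5
byte 1: (70 xor e5) xor 54 = 95 xor 54 = c1
byte 2: (87 xor d8) xor 54 = 5f xor 54 = 0b
byte 3: (cb xor e4) xor 50 = 2f xor 50 = 7f
byte 4: (0a xor fe) xor 2f = f4 xor 2f = db
byte 5: (e2 xor 0c) xor 31 = ee xor 31 = df
byte 6: (0d xor 2d) xor 20 = 20 xor 20 = 00
byte 7: (ed xor 29) xor 74 = c4 xor 74 = b0
byte 8: (06 xor e2) xor 68 = e4 xor 68 = 8c
byte 9: (29 xor ce) xor 65 = e7 xor 65 = 82
byte 10: (ce xor 69) xor 20 = a7 xor 20 = 87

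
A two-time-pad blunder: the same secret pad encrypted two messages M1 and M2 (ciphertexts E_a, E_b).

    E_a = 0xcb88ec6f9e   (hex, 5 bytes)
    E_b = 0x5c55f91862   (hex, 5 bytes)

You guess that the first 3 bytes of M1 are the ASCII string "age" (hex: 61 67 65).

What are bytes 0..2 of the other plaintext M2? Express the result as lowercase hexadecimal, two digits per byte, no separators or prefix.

First, E_a ⊕ E_b = (M1 ⊕ K) ⊕ (M2 ⊕ K) = M1 ⊕ M2, so the key drops out. Then M2 = (M1 ⊕ M2) ⊕ M1 over the first 3 bytes.
byte 0: (cb XOR 5c) XOR 61 = 97 XOR 61 = f6
byte 1: (88 XOR 55) XOR 67 = dd XOR 67 = ba
byte 2: (ec XOR f9) XOR 65 = 15 XOR 65 = 70

f6ba70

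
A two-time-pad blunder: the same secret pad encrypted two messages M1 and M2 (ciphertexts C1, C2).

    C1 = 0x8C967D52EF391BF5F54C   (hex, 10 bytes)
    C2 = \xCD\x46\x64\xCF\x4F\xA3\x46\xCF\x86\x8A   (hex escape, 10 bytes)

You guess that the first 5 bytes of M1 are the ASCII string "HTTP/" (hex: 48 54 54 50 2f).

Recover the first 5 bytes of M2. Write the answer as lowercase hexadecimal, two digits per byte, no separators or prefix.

First, C1 ⊕ C2 = (M1 ⊕ K) ⊕ (M2 ⊕ K) = M1 ⊕ M2, so the key drops out. Then M2 = (M1 ⊕ M2) ⊕ M1 over the first 5 bytes.
byte 0: (8c XOR cd) XOR 48 = 41 XOR 48 = 09
byte 1: (96 XOR 46) XOR 54 = d0 XOR 54 = 84
byte 2: (7d XOR 64) XOR 54 = 19 XOR 54 = 4d
byte 3: (52 XOR cf) XOR 50 = 9d XOR 50 = cd
byte 4: (ef XOR 4f) XOR 2f = a0 XOR 2f = 8f

09844dcd8f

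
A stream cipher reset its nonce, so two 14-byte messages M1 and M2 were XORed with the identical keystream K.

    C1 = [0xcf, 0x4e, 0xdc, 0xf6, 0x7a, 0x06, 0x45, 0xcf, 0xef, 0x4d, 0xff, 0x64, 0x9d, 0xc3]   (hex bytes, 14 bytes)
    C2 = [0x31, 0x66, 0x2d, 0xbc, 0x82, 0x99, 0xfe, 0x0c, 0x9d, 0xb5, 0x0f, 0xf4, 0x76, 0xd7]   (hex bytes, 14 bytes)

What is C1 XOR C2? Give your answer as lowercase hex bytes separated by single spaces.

fe 28 f1 4a f8 9f bb c3 72 f8 f0 90 eb 14

C1 ⊕ C2 = (M1 ⊕ K) ⊕ (M2 ⊕ K) = M1 ⊕ M2 — the shared key cancels under XOR.
byte 0: cf ⊕ 31 = fe
byte 1: 4e ⊕ 66 = 28
byte 2: dc ⊕ 2d = f1
byte 3: f6 ⊕ bc = 4a
byte 4: 7a ⊕ 82 = f8
byte 5: 06 ⊕ 99 = 9f
byte 6: 45 ⊕ fe = bb
byte 7: cf ⊕ 0c = c3
byte 8: ef ⊕ 9d = 72
byte 9: 4d ⊕ b5 = f8
byte 10: ff ⊕ 0f = f0
byte 11: 64 ⊕ f4 = 90
byte 12: 9d ⊕ 76 = eb
byte 13: c3 ⊕ d7 = 14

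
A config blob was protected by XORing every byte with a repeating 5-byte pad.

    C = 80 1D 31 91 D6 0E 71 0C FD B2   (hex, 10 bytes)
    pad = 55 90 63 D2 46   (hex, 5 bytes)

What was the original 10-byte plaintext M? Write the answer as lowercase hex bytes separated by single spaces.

The 5-byte key repeats, so the effective keystream is 55 90 63 d2 46 55 90 63 d2 46.
byte 0: 128 xor  85 = 213
byte 1:  29 xor 144 = 141
byte 2:  49 xor  99 =  82
byte 3: 145 xor 210 =  67
byte 4: 214 xor  70 = 144
byte 5:  14 xor  85 =  91
byte 6: 113 xor 144 = 225
byte 7:  12 xor  99 = 111
byte 8: 253 xor 210 =  47
byte 9: 178 xor  70 = 244

d5 8d 52 43 90 5b e1 6f 2f f4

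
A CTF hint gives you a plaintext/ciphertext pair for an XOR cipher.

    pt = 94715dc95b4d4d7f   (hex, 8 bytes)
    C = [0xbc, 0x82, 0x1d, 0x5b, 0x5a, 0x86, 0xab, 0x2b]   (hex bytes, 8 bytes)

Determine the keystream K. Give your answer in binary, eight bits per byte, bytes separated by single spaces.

00101000 11110011 01000000 10010010 00000001 11001011 11100110 01010100

Since C = pt ⊕ K, XORing both sides with pt gives K = pt ⊕ C.
94 ^ bc = 28
71 ^ 82 = f3
5d ^ 1d = 40
c9 ^ 5b = 92
5b ^ 5a = 01
4d ^ 86 = cb
4d ^ ab = e6
7f ^ 2b = 54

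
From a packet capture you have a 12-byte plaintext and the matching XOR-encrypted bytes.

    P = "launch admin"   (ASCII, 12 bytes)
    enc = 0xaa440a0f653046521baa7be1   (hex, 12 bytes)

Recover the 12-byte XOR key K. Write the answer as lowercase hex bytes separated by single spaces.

Since enc = P ⊕ K, XORing both sides with P gives K = P ⊕ enc.
byte 0: 01101100 XOR 10101010 = 11000110
byte 1: 01100001 XOR 01000100 = 00100101
byte 2: 01110101 XOR 00001010 = 01111111
byte 3: 01101110 XOR 00001111 = 01100001
byte 4: 01100011 XOR 01100101 = 00000110
byte 5: 01101000 XOR 00110000 = 01011000
byte 6: 00100000 XOR 01000110 = 01100110
byte 7: 01100001 XOR 01010010 = 00110011
byte 8: 01100100 XOR 00011011 = 01111111
byte 9: 01101101 XOR 10101010 = 11000111
byte 10: 01101001 XOR 01111011 = 00010010
byte 11: 01101110 XOR 11100001 = 10001111

c6 25 7f 61 06 58 66 33 7f c7 12 8f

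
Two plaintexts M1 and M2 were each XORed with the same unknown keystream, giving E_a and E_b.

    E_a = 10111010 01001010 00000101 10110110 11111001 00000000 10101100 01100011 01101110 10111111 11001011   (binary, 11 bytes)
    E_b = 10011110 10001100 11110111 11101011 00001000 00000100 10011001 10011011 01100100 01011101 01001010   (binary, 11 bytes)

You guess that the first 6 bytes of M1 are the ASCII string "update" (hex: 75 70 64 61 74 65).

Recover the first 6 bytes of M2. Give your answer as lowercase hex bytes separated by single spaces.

First, E_a ⊕ E_b = (M1 ⊕ K) ⊕ (M2 ⊕ K) = M1 ⊕ M2, so the key drops out. Then M2 = (M1 ⊕ M2) ⊕ M1 over the first 6 bytes.
byte 0: (ba ^ 9e) ^ 75 = 24 ^ 75 = 51
byte 1: (4a ^ 8c) ^ 70 = c6 ^ 70 = b6
byte 2: (05 ^ f7) ^ 64 = f2 ^ 64 = 96
byte 3: (b6 ^ eb) ^ 61 = 5d ^ 61 = 3c
byte 4: (f9 ^ 08) ^ 74 = f1 ^ 74 = 85
byte 5: (00 ^ 04) ^ 65 = 04 ^ 65 = 61

51 b6 96 3c 85 61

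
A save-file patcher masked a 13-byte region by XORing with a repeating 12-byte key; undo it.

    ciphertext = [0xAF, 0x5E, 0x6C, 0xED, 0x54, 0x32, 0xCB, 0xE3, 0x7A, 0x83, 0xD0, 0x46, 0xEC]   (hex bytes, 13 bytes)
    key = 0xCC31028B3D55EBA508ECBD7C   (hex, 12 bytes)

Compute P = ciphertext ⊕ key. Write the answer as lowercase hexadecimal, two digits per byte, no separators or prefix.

636f6e6669672046726f6d3a20

The 12-byte key repeats, so the effective keystream is cc 31 02 8b 3d 55 eb a5 08 ec bd 7c cc.
byte 0: af XOR cc = 63
byte 1: 5e XOR 31 = 6f
byte 2: 6c XOR 02 = 6e
byte 3: ed XOR 8b = 66
byte 4: 54 XOR 3d = 69
byte 5: 32 XOR 55 = 67
byte 6: cb XOR eb = 20
byte 7: e3 XOR a5 = 46
byte 8: 7a XOR 08 = 72
byte 9: 83 XOR ec = 6f
byte 10: d0 XOR bd = 6d
byte 11: 46 XOR 7c = 3a
byte 12: ec XOR cc = 20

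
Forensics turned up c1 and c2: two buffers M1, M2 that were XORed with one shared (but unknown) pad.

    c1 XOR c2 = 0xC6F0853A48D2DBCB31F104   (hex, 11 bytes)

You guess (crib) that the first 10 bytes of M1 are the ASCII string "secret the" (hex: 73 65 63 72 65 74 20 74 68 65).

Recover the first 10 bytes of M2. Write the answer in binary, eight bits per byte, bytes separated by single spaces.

10110101 10010101 11100110 01001000 00101101 10100110 11111011 10111111 01011001 10010100

Since c1 ⊕ c2 = M1 ⊕ M2, XORing with the guessed M1 bytes yields the corresponding M2 bytes: M2 = (c1 ⊕ c2) ⊕ M1.
198 ^ 115 = 181
240 ^ 101 = 149
133 ^  99 = 230
 58 ^ 114 =  72
 72 ^ 101 =  45
210 ^ 116 = 166
219 ^  32 = 251
203 ^ 116 = 191
 49 ^ 104 =  89
241 ^ 101 = 148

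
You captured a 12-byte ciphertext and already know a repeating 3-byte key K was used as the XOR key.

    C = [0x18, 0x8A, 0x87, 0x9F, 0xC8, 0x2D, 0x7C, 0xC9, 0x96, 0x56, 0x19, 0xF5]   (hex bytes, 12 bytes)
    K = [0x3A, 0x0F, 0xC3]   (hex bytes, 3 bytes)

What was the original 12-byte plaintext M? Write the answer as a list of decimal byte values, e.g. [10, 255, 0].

The 3-byte key repeats, so the effective keystream is 3a 0f c3 3a 0f c3 3a 0f c3 3a 0f c3.
byte 0: 18 xor 3a = 22
byte 1: 8a xor 0f = 85
byte 2: 87 xor c3 = 44
byte 3: 9f xor 3a = a5
byte 4: c8 xor 0f = c7
byte 5: 2d xor c3 = ee
byte 6: 7c xor 3a = 46
byte 7: c9 xor 0f = c6
byte 8: 96 xor c3 = 55
byte 9: 56 xor 3a = 6c
byte 10: 19 xor 0f = 16
byte 11: f5 xor c3 = 36

[34, 133, 68, 165, 199, 238, 70, 198, 85, 108, 22, 54]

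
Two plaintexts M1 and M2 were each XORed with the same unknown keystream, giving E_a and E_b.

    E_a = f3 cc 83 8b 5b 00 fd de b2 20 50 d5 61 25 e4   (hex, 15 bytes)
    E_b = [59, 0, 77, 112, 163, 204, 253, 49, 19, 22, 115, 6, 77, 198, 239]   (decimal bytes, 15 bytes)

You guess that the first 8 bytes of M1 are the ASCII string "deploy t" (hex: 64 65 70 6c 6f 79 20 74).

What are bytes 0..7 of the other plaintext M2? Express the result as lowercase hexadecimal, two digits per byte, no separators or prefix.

aca9be9797b5209b

First, E_a ⊕ E_b = (M1 ⊕ K) ⊕ (M2 ⊕ K) = M1 ⊕ M2, so the key drops out. Then M2 = (M1 ⊕ M2) ⊕ M1 over the first 8 bytes.
byte 0: (f3 xor 3b) xor 64 = c8 xor 64 = ac
byte 1: (cc xor 00) xor 65 = cc xor 65 = a9
byte 2: (83 xor 4d) xor 70 = ce xor 70 = be
byte 3: (8b xor 70) xor 6c = fb xor 6c = 97
byte 4: (5b xor a3) xor 6f = f8 xor 6f = 97
byte 5: (00 xor cc) xor 79 = cc xor 79 = b5
byte 6: (fd xor fd) xor 20 = 00 xor 20 = 20
byte 7: (de xor 31) xor 74 = ef xor 74 = 9b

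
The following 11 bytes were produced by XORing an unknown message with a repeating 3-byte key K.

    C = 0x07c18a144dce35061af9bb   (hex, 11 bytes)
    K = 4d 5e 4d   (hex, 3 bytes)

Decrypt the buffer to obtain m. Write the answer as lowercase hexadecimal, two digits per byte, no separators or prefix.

4a9fc7591383785857b4e5

The 3-byte key repeats, so the effective keystream is 4d 5e 4d 4d 5e 4d 4d 5e 4d 4d 5e.
byte 0: 07 ^ 4d = 4a
byte 1: c1 ^ 5e = 9f
byte 2: 8a ^ 4d = c7
byte 3: 14 ^ 4d = 59
byte 4: 4d ^ 5e = 13
byte 5: ce ^ 4d = 83
byte 6: 35 ^ 4d = 78
byte 7: 06 ^ 5e = 58
byte 8: 1a ^ 4d = 57
byte 9: f9 ^ 4d = b4
byte 10: bb ^ 5e = e5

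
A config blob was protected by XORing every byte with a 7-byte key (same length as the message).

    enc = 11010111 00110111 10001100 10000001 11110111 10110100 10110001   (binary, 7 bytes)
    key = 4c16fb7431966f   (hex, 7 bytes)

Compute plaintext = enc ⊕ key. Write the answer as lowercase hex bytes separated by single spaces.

9b 21 77 f5 c6 22 de

byte 0: 11010111 XOR 01001100 = 10011011
byte 1: 00110111 XOR 00010110 = 00100001
byte 2: 10001100 XOR 11111011 = 01110111
byte 3: 10000001 XOR 01110100 = 11110101
byte 4: 11110111 XOR 00110001 = 11000110
byte 5: 10110100 XOR 10010110 = 00100010
byte 6: 10110001 XOR 01101111 = 11011110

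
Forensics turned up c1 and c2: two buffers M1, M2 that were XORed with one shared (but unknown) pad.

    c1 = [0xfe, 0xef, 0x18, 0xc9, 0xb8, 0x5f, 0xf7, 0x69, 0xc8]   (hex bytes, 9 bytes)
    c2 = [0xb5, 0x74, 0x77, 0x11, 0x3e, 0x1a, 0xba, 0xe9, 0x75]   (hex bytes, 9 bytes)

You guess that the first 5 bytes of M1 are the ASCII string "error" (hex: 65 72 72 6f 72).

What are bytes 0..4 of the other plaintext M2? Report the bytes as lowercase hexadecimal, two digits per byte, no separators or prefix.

First, c1 ⊕ c2 = (M1 ⊕ K) ⊕ (M2 ⊕ K) = M1 ⊕ M2, so the key drops out. Then M2 = (M1 ⊕ M2) ⊕ M1 over the first 5 bytes.
byte 0: (fe XOR b5) XOR 65 = 4b XOR 65 = 2e
byte 1: (ef XOR 74) XOR 72 = 9b XOR 72 = e9
byte 2: (18 XOR 77) XOR 72 = 6f XOR 72 = 1d
byte 3: (c9 XOR 11) XOR 6f = d8 XOR 6f = b7
byte 4: (b8 XOR 3e) XOR 72 = 86 XOR 72 = f4

2ee91db7f4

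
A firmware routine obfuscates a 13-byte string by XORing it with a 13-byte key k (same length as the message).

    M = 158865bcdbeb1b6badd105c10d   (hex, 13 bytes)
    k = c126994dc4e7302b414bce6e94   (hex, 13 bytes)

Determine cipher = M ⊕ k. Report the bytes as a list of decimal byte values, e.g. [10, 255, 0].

15 ⊕ c1 = d4
88 ⊕ 26 = ae
65 ⊕ 99 = fc
bc ⊕ 4d = f1
db ⊕ c4 = 1f
eb ⊕ e7 = 0c
1b ⊕ 30 = 2b
6b ⊕ 2b = 40
ad ⊕ 41 = ec
d1 ⊕ 4b = 9a
05 ⊕ ce = cb
c1 ⊕ 6e = af
0d ⊕ 94 = 99

[212, 174, 252, 241, 31, 12, 43, 64, 236, 154, 203, 175, 153]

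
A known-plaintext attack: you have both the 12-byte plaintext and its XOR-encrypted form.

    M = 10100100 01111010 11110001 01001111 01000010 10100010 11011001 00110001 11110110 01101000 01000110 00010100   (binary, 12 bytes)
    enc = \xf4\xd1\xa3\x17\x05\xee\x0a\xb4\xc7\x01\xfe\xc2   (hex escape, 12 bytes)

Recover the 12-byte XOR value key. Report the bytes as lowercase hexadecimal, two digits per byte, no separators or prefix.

50ab5258474cd3853169b8d6

Since enc = M ⊕ key, XORing both sides with M gives key = M ⊕ enc.
byte 0: a4 ^ f4 = 50
byte 1: 7a ^ d1 = ab
byte 2: f1 ^ a3 = 52
byte 3: 4f ^ 17 = 58
byte 4: 42 ^ 05 = 47
byte 5: a2 ^ ee = 4c
byte 6: d9 ^ 0a = d3
byte 7: 31 ^ b4 = 85
byte 8: f6 ^ c7 = 31
byte 9: 68 ^ 01 = 69
byte 10: 46 ^ fe = b8
byte 11: 14 ^ c2 = d6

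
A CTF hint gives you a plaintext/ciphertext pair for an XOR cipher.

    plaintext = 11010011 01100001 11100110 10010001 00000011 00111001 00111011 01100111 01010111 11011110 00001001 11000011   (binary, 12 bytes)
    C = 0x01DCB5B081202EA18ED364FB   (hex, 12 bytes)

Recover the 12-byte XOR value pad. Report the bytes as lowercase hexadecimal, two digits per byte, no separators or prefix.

Since C = plaintext ⊕ pad, XORing both sides with plaintext gives pad = plaintext ⊕ C.
11010011 ^ 00000001 = 11010010
01100001 ^ 11011100 = 10111101
11100110 ^ 10110101 = 01010011
10010001 ^ 10110000 = 00100001
00000011 ^ 10000001 = 10000010
00111001 ^ 00100000 = 00011001
00111011 ^ 00101110 = 00010101
01100111 ^ 10100001 = 11000110
01010111 ^ 10001110 = 11011001
11011110 ^ 11010011 = 00001101
00001001 ^ 01100100 = 01101101
11000011 ^ 11111011 = 00111000

d2bd5321821915c6d90d6d38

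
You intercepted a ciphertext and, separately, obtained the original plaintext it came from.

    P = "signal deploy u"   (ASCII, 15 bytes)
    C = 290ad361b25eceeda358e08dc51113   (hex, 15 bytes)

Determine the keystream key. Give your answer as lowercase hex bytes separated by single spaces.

Since C = P ⊕ key, XORing both sides with P gives key = P ⊕ C.
byte 0: 73 ^ 29 = 5a
byte 1: 69 ^ 0a = 63
byte 2: 67 ^ d3 = b4
byte 3: 6e ^ 61 = 0f
byte 4: 61 ^ b2 = d3
byte 5: 6c ^ 5e = 32
byte 6: 20 ^ ce = ee
byte 7: 64 ^ ed = 89
byte 8: 65 ^ a3 = c6
byte 9: 70 ^ 58 = 28
byte 10: 6c ^ e0 = 8c
byte 11: 6f ^ 8d = e2
byte 12: 79 ^ c5 = bc
byte 13: 20 ^ 11 = 31
byte 14: 75 ^ 13 = 66

5a 63 b4 0f d3 32 ee 89 c6 28 8c e2 bc 31 66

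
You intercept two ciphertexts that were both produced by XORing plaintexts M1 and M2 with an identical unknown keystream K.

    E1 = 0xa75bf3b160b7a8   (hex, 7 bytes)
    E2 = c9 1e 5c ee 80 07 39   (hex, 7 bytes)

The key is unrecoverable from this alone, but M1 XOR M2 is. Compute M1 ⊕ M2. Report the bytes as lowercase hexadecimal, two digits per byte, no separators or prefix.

6e45af5fe0b091

E1 ⊕ E2 = (M1 ⊕ K) ⊕ (M2 ⊕ K) = M1 ⊕ M2 — the shared key cancels under XOR.
byte 0: 167 xor 201 = 110
byte 1:  91 xor  30 =  69
byte 2: 243 xor  92 = 175
byte 3: 177 xor 238 =  95
byte 4:  96 xor 128 = 224
byte 5: 183 xor   7 = 176
byte 6: 168 xor  57 = 145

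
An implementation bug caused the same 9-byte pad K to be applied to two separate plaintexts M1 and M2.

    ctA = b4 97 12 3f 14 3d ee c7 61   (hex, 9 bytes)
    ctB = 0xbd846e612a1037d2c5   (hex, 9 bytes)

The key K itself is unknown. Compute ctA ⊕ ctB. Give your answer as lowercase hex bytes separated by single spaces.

ctA ⊕ ctB = (M1 ⊕ K) ⊕ (M2 ⊕ K) = M1 ⊕ M2 — the shared key cancels under XOR.
byte 0: b4 ⊕ bd = 09
byte 1: 97 ⊕ 84 = 13
byte 2: 12 ⊕ 6e = 7c
byte 3: 3f ⊕ 61 = 5e
byte 4: 14 ⊕ 2a = 3e
byte 5: 3d ⊕ 10 = 2d
byte 6: ee ⊕ 37 = d9
byte 7: c7 ⊕ d2 = 15
byte 8: 61 ⊕ c5 = a4

09 13 7c 5e 3e 2d d9 15 a4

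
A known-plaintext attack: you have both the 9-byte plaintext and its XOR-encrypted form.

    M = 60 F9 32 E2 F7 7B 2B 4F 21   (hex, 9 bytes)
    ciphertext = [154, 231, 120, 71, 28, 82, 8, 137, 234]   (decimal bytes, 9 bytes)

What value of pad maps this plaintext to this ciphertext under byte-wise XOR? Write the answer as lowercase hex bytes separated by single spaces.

Since ciphertext = M ⊕ pad, XORing both sides with M gives pad = M ⊕ ciphertext.
 96 XOR 154 = 250
249 XOR 231 =  30
 50 XOR 120 =  74
226 XOR  71 = 165
247 XOR  28 = 235
123 XOR  82 =  41
 43 XOR   8 =  35
 79 XOR 137 = 198
 33 XOR 234 = 203

fa 1e 4a a5 eb 29 23 c6 cb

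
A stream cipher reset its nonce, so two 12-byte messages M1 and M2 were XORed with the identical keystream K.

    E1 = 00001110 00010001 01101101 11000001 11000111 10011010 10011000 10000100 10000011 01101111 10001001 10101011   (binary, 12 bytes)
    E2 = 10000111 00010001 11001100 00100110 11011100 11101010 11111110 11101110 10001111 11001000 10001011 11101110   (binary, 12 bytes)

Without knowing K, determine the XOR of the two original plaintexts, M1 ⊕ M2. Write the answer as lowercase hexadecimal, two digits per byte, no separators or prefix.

E1 ⊕ E2 = (M1 ⊕ K) ⊕ (M2 ⊕ K) = M1 ⊕ M2 — the shared key cancels under XOR.
byte 0: 0e ^ 87 = 89
byte 1: 11 ^ 11 = 00
byte 2: 6d ^ cc = a1
byte 3: c1 ^ 26 = e7
byte 4: c7 ^ dc = 1b
byte 5: 9a ^ ea = 70
byte 6: 98 ^ fe = 66
byte 7: 84 ^ ee = 6a
byte 8: 83 ^ 8f = 0c
byte 9: 6f ^ c8 = a7
byte 10: 89 ^ 8b = 02
byte 11: ab ^ ee = 45

8900a1e71b70666a0ca70245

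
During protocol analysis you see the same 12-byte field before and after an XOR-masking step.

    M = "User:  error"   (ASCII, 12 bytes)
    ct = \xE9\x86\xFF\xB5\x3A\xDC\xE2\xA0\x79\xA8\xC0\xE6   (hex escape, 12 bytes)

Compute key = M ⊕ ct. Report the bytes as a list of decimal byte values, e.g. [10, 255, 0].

Since ct = M ⊕ key, XORing both sides with M gives key = M ⊕ ct.
55 ⊕ e9 = bc
73 ⊕ 86 = f5
65 ⊕ ff = 9a
72 ⊕ b5 = c7
3a ⊕ 3a = 00
20 ⊕ dc = fc
20 ⊕ e2 = c2
65 ⊕ a0 = c5
72 ⊕ 79 = 0b
72 ⊕ a8 = da
6f ⊕ c0 = af
72 ⊕ e6 = 94

[188, 245, 154, 199, 0, 252, 194, 197, 11, 218, 175, 148]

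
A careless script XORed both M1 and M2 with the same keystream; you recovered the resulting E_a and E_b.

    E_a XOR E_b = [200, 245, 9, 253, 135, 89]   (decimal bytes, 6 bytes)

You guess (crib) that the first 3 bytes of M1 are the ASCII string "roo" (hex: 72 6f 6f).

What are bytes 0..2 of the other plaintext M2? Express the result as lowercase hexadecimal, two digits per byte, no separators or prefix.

Since E_a ⊕ E_b = M1 ⊕ M2, XORing with the guessed M1 bytes yields the corresponding M2 bytes: M2 = (E_a ⊕ E_b) ⊕ M1.
c8 ⊕ 72 = ba
f5 ⊕ 6f = 9a
09 ⊕ 6f = 66

ba9a66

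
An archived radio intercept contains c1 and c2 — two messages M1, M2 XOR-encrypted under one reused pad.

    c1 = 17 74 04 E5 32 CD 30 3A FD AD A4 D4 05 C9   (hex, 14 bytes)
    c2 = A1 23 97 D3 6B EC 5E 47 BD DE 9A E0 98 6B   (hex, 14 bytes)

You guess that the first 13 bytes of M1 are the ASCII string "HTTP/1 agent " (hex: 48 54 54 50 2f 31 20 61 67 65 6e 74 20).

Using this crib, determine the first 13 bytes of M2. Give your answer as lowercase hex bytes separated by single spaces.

First, c1 ⊕ c2 = (M1 ⊕ K) ⊕ (M2 ⊕ K) = M1 ⊕ M2, so the key drops out. Then M2 = (M1 ⊕ M2) ⊕ M1 over the first 13 bytes.
byte 0: (17 ^ a1) ^ 48 = b6 ^ 48 = fe
byte 1: (74 ^ 23) ^ 54 = 57 ^ 54 = 03
byte 2: (04 ^ 97) ^ 54 = 93 ^ 54 = c7
byte 3: (e5 ^ d3) ^ 50 = 36 ^ 50 = 66
byte 4: (32 ^ 6b) ^ 2f = 59 ^ 2f = 76
byte 5: (cd ^ ec) ^ 31 = 21 ^ 31 = 10
byte 6: (30 ^ 5e) ^ 20 = 6e ^ 20 = 4e
byte 7: (3a ^ 47) ^ 61 = 7d ^ 61 = 1c
byte 8: (fd ^ bd) ^ 67 = 40 ^ 67 = 27
byte 9: (ad ^ de) ^ 65 = 73 ^ 65 = 16
byte 10: (a4 ^ 9a) ^ 6e = 3e ^ 6e = 50
byte 11: (d4 ^ e0) ^ 74 = 34 ^ 74 = 40
byte 12: (05 ^ 98) ^ 20 = 9d ^ 20 = bd

fe 03 c7 66 76 10 4e 1c 27 16 50 40 bd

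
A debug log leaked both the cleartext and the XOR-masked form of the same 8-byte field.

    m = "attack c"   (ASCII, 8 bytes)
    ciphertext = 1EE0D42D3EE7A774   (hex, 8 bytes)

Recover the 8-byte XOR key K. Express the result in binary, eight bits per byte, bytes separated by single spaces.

01111111 10010100 10100000 01001100 01011101 10001100 10000111 00010111

Since ciphertext = m ⊕ K, XORing both sides with m gives K = m ⊕ ciphertext.
byte 0: 61 ^ 1e = 7f
byte 1: 74 ^ e0 = 94
byte 2: 74 ^ d4 = a0
byte 3: 61 ^ 2d = 4c
byte 4: 63 ^ 3e = 5d
byte 5: 6b ^ e7 = 8c
byte 6: 20 ^ a7 = 87
byte 7: 63 ^ 74 = 17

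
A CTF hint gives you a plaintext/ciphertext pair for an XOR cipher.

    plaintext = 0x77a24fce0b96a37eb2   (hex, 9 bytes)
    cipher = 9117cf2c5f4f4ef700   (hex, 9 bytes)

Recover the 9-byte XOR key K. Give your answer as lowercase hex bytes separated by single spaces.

Since cipher = plaintext ⊕ K, XORing both sides with plaintext gives K = plaintext ⊕ cipher.
byte 0: 01110111 ⊕ 10010001 = 11100110
byte 1: 10100010 ⊕ 00010111 = 10110101
byte 2: 01001111 ⊕ 11001111 = 10000000
byte 3: 11001110 ⊕ 00101100 = 11100010
byte 4: 00001011 ⊕ 01011111 = 01010100
byte 5: 10010110 ⊕ 01001111 = 11011001
byte 6: 10100011 ⊕ 01001110 = 11101101
byte 7: 01111110 ⊕ 11110111 = 10001001
byte 8: 10110010 ⊕ 00000000 = 10110010

e6 b5 80 e2 54 d9 ed 89 b2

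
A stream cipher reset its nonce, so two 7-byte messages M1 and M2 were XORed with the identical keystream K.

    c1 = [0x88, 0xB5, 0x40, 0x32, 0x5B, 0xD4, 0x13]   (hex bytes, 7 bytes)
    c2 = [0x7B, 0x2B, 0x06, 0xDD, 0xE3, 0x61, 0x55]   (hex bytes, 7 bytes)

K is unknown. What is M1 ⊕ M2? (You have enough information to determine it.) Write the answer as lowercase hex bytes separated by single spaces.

c1 ⊕ c2 = (M1 ⊕ K) ⊕ (M2 ⊕ K) = M1 ⊕ M2 — the shared key cancels under XOR.
byte 0: 136 XOR 123 = 243
byte 1: 181 XOR  43 = 158
byte 2:  64 XOR   6 =  70
byte 3:  50 XOR 221 = 239
byte 4:  91 XOR 227 = 184
byte 5: 212 XOR  97 = 181
byte 6:  19 XOR  85 =  70

f3 9e 46 ef b8 b5 46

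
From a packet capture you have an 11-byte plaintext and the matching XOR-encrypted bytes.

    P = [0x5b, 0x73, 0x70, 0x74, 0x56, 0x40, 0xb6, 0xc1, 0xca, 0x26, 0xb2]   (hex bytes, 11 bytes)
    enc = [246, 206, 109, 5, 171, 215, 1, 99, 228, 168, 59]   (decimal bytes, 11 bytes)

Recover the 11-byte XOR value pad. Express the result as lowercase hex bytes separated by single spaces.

Since enc = P ⊕ pad, XORing both sides with P gives pad = P ⊕ enc.
5b ⊕ f6 = ad
73 ⊕ ce = bd
70 ⊕ 6d = 1d
74 ⊕ 05 = 71
56 ⊕ ab = fd
40 ⊕ d7 = 97
b6 ⊕ 01 = b7
c1 ⊕ 63 = a2
ca ⊕ e4 = 2e
26 ⊕ a8 = 8e
b2 ⊕ 3b = 89

ad bd 1d 71 fd 97 b7 a2 2e 8e 89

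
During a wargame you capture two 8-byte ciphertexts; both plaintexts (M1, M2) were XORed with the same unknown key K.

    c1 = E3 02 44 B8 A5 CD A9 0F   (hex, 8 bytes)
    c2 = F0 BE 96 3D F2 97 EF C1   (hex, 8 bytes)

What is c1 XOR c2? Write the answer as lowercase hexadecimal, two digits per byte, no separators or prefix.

c1 ⊕ c2 = (M1 ⊕ K) ⊕ (M2 ⊕ K) = M1 ⊕ M2 — the shared key cancels under XOR.
227 ^ 240 =  19
  2 ^ 190 = 188
 68 ^ 150 = 210
184 ^  61 = 133
165 ^ 242 =  87
205 ^ 151 =  90
169 ^ 239 =  70
 15 ^ 193 = 206

13bcd285575a46ce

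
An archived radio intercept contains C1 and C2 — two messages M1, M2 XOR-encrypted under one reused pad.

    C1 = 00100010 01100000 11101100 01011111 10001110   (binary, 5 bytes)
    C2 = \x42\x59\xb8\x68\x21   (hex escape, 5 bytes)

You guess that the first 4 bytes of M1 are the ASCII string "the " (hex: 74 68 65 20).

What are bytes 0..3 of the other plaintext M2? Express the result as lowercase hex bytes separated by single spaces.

First, C1 ⊕ C2 = (M1 ⊕ K) ⊕ (M2 ⊕ K) = M1 ⊕ M2, so the key drops out. Then M2 = (M1 ⊕ M2) ⊕ M1 over the first 4 bytes.
byte 0: (22 xor 42) xor 74 = 60 xor 74 = 14
byte 1: (60 xor 59) xor 68 = 39 xor 68 = 51
byte 2: (ec xor b8) xor 65 = 54 xor 65 = 31
byte 3: (5f xor 68) xor 20 = 37 xor 20 = 17

14 51 31 17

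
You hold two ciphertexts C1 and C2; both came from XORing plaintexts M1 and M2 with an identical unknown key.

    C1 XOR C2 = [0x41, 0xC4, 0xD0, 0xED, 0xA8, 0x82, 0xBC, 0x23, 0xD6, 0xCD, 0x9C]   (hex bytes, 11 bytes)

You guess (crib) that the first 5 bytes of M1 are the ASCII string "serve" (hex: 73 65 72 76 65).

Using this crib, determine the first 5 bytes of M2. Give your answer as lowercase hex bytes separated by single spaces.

Since C1 ⊕ C2 = M1 ⊕ M2, XORing with the guessed M1 bytes yields the corresponding M2 bytes: M2 = (C1 ⊕ C2) ⊕ M1.
byte 0: 01000001 ⊕ 01110011 = 00110010
byte 1: 11000100 ⊕ 01100101 = 10100001
byte 2: 11010000 ⊕ 01110010 = 10100010
byte 3: 11101101 ⊕ 01110110 = 10011011
byte 4: 10101000 ⊕ 01100101 = 11001101

32 a1 a2 9b cd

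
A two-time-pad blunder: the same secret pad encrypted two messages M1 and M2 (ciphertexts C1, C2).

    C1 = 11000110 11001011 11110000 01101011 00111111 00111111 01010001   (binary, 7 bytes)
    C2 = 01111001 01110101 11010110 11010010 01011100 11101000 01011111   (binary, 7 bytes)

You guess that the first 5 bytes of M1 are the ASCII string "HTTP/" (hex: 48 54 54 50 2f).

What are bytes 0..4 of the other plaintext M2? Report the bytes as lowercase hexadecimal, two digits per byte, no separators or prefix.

f7ea72e94c

First, C1 ⊕ C2 = (M1 ⊕ K) ⊕ (M2 ⊕ K) = M1 ⊕ M2, so the key drops out. Then M2 = (M1 ⊕ M2) ⊕ M1 over the first 5 bytes.
byte 0: (c6 xor 79) xor 48 = bf xor 48 = f7
byte 1: (cb xor 75) xor 54 = be xor 54 = ea
byte 2: (f0 xor d6) xor 54 = 26 xor 54 = 72
byte 3: (6b xor d2) xor 50 = b9 xor 50 = e9
byte 4: (3f xor 5c) xor 2f = 63 xor 2f = 4c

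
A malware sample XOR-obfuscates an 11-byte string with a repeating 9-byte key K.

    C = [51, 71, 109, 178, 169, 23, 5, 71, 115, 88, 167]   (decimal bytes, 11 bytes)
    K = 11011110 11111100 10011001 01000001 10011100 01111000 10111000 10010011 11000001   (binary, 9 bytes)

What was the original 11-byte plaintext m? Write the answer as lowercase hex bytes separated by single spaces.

ed bb f4 f3 35 6f bd d4 b2 86 5b

The 9-byte key repeats, so the effective keystream is de fc 99 41 9c 78 b8 93 c1 de fc.
byte 0: 33 xor de = ed
byte 1: 47 xor fc = bb
byte 2: 6d xor 99 = f4
byte 3: b2 xor 41 = f3
byte 4: a9 xor 9c = 35
byte 5: 17 xor 78 = 6f
byte 6: 05 xor b8 = bd
byte 7: 47 xor 93 = d4
byte 8: 73 xor c1 = b2
byte 9: 58 xor de = 86
byte 10: a7 xor fc = 5b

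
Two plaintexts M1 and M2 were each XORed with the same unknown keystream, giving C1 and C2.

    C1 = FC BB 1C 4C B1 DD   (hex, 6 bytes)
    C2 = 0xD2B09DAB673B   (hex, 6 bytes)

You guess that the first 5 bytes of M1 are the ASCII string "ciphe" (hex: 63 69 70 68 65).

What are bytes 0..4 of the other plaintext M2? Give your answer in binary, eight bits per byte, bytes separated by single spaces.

First, C1 ⊕ C2 = (M1 ⊕ K) ⊕ (M2 ⊕ K) = M1 ⊕ M2, so the key drops out. Then M2 = (M1 ⊕ M2) ⊕ M1 over the first 5 bytes.
byte 0: (fc ^ d2) ^ 63 = 2e ^ 63 = 4d
byte 1: (bb ^ b0) ^ 69 = 0b ^ 69 = 62
byte 2: (1c ^ 9d) ^ 70 = 81 ^ 70 = f1
byte 3: (4c ^ ab) ^ 68 = e7 ^ 68 = 8f
byte 4: (b1 ^ 67) ^ 65 = d6 ^ 65 = b3

01001101 01100010 11110001 10001111 10110011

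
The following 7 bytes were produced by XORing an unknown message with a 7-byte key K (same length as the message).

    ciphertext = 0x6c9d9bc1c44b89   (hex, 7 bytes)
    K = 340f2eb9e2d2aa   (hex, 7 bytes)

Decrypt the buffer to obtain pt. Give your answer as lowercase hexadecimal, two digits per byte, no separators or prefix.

5892b578269923

XOR is its own inverse, so applying the key byte-wise gives the result directly.
6c xor 34 = 58
9d xor 0f = 92
9b xor 2e = b5
c1 xor b9 = 78
c4 xor e2 = 26
4b xor d2 = 99
89 xor aa = 23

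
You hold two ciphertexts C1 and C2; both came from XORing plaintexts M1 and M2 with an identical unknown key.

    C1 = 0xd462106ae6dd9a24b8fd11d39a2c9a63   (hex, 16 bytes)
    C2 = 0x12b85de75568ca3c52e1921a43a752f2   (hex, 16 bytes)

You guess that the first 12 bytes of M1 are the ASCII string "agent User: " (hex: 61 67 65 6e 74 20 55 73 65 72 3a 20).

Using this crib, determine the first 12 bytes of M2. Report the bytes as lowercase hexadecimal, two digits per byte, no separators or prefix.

First, C1 ⊕ C2 = (M1 ⊕ K) ⊕ (M2 ⊕ K) = M1 ⊕ M2, so the key drops out. Then M2 = (M1 ⊕ M2) ⊕ M1 over the first 12 bytes.
byte 0: (d4 ⊕ 12) ⊕ 61 = c6 ⊕ 61 = a7
byte 1: (62 ⊕ b8) ⊕ 67 = da ⊕ 67 = bd
byte 2: (10 ⊕ 5d) ⊕ 65 = 4d ⊕ 65 = 28
byte 3: (6a ⊕ e7) ⊕ 6e = 8d ⊕ 6e = e3
byte 4: (e6 ⊕ 55) ⊕ 74 = b3 ⊕ 74 = c7
byte 5: (dd ⊕ 68) ⊕ 20 = b5 ⊕ 20 = 95
byte 6: (9a ⊕ ca) ⊕ 55 = 50 ⊕ 55 = 05
byte 7: (24 ⊕ 3c) ⊕ 73 = 18 ⊕ 73 = 6b
byte 8: (b8 ⊕ 52) ⊕ 65 = ea ⊕ 65 = 8f
byte 9: (fd ⊕ e1) ⊕ 72 = 1c ⊕ 72 = 6e
byte 10: (11 ⊕ 92) ⊕ 3a = 83 ⊕ 3a = b9
byte 11: (d3 ⊕ 1a) ⊕ 20 = c9 ⊕ 20 = e9

a7bd28e3c795056b8f6eb9e9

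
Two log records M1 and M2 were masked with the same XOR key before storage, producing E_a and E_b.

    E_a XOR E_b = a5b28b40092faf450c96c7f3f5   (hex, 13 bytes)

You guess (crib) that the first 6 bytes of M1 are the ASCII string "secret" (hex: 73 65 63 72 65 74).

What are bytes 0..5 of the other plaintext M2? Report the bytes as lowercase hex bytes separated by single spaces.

Since E_a ⊕ E_b = M1 ⊕ M2, XORing with the guessed M1 bytes yields the corresponding M2 bytes: M2 = (E_a ⊕ E_b) ⊕ M1.
a5 ⊕ 73 = d6
b2 ⊕ 65 = d7
8b ⊕ 63 = e8
40 ⊕ 72 = 32
09 ⊕ 65 = 6c
2f ⊕ 74 = 5b

d6 d7 e8 32 6c 5b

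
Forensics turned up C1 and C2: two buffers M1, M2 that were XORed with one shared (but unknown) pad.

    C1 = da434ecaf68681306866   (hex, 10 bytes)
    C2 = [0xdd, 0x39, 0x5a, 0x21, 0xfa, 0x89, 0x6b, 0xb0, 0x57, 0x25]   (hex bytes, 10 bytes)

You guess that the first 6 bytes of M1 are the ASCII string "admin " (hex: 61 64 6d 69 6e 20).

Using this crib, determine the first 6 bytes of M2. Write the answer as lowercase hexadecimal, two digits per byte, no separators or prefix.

661e7982622f

First, C1 ⊕ C2 = (M1 ⊕ K) ⊕ (M2 ⊕ K) = M1 ⊕ M2, so the key drops out. Then M2 = (M1 ⊕ M2) ⊕ M1 over the first 6 bytes.
byte 0: (da XOR dd) XOR 61 = 07 XOR 61 = 66
byte 1: (43 XOR 39) XOR 64 = 7a XOR 64 = 1e
byte 2: (4e XOR 5a) XOR 6d = 14 XOR 6d = 79
byte 3: (ca XOR 21) XOR 69 = eb XOR 69 = 82
byte 4: (f6 XOR fa) XOR 6e = 0c XOR 6e = 62
byte 5: (86 XOR 89) XOR 20 = 0f XOR 20 = 2f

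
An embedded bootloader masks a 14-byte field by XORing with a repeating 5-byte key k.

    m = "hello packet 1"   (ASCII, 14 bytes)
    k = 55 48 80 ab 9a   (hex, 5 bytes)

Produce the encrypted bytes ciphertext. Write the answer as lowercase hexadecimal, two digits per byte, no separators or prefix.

3d2decc7f57538e1c8f1303ca09a

The 5-byte key repeats, so the effective keystream is 55 48 80 ab 9a 55 48 80 ab 9a 55 48 80 ab.
byte 0: 104 XOR  85 =  61
byte 1: 101 XOR  72 =  45
byte 2: 108 XOR 128 = 236
byte 3: 108 XOR 171 = 199
byte 4: 111 XOR 154 = 245
byte 5:  32 XOR  85 = 117
byte 6: 112 XOR  72 =  56
byte 7:  97 XOR 128 = 225
byte 8:  99 XOR 171 = 200
byte 9: 107 XOR 154 = 241
byte 10: 101 XOR  85 =  48
byte 11: 116 XOR  72 =  60
byte 12:  32 XOR 128 = 160
byte 13:  49 XOR 171 = 154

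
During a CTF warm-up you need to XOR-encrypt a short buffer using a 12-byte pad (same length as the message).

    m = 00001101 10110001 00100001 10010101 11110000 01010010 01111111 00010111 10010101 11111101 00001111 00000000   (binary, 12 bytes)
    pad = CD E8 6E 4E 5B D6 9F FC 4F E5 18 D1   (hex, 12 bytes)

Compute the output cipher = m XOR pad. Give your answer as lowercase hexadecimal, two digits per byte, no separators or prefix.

c0594fdbab84e0ebda1817d1

0d xor cd = c0
b1 xor e8 = 59
21 xor 6e = 4f
95 xor 4e = db
f0 xor 5b = ab
52 xor d6 = 84
7f xor 9f = e0
17 xor fc = eb
95 xor 4f = da
fd xor e5 = 18
0f xor 18 = 17
00 xor d1 = d1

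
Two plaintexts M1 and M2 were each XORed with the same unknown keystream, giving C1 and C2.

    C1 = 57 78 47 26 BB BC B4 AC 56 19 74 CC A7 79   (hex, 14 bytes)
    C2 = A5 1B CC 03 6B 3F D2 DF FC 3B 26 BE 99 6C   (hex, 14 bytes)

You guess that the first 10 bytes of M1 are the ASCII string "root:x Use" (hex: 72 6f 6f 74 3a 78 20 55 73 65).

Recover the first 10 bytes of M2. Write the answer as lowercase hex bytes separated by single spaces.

80 0c e4 51 ea fb 46 26 d9 47

First, C1 ⊕ C2 = (M1 ⊕ K) ⊕ (M2 ⊕ K) = M1 ⊕ M2, so the key drops out. Then M2 = (M1 ⊕ M2) ⊕ M1 over the first 10 bytes.
byte 0: (57 xor a5) xor 72 = f2 xor 72 = 80
byte 1: (78 xor 1b) xor 6f = 63 xor 6f = 0c
byte 2: (47 xor cc) xor 6f = 8b xor 6f = e4
byte 3: (26 xor 03) xor 74 = 25 xor 74 = 51
byte 4: (bb xor 6b) xor 3a = d0 xor 3a = ea
byte 5: (bc xor 3f) xor 78 = 83 xor 78 = fb
byte 6: (b4 xor d2) xor 20 = 66 xor 20 = 46
byte 7: (ac xor df) xor 55 = 73 xor 55 = 26
byte 8: (56 xor fc) xor 73 = aa xor 73 = d9
byte 9: (19 xor 3b) xor 65 = 22 xor 65 = 47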